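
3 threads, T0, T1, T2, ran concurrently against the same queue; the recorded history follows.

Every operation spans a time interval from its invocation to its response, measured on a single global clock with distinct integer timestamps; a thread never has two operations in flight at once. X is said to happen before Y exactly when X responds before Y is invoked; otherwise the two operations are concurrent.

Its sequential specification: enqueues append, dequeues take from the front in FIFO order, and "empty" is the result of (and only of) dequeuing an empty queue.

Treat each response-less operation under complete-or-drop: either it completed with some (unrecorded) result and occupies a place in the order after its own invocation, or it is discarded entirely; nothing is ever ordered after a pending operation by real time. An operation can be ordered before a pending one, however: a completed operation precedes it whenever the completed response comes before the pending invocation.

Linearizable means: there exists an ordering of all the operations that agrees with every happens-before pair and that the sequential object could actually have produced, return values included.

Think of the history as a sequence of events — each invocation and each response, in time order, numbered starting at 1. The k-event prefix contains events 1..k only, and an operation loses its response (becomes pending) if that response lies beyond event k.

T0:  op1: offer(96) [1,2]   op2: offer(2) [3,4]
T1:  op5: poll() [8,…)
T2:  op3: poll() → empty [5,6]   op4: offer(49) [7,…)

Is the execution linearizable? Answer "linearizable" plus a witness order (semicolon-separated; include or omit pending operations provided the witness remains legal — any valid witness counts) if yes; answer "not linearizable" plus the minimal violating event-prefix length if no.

not linearizable — minimal violating prefix: 6 events

prefix check: 1..5 passes, 1..6 fails once op3's time-6 response joins
exhaustive check: the 3 completed queue ops admit one real-time order; illegal
take op1, op2, op3: step 3 already fails, because op3 poll() → empty cannot occur there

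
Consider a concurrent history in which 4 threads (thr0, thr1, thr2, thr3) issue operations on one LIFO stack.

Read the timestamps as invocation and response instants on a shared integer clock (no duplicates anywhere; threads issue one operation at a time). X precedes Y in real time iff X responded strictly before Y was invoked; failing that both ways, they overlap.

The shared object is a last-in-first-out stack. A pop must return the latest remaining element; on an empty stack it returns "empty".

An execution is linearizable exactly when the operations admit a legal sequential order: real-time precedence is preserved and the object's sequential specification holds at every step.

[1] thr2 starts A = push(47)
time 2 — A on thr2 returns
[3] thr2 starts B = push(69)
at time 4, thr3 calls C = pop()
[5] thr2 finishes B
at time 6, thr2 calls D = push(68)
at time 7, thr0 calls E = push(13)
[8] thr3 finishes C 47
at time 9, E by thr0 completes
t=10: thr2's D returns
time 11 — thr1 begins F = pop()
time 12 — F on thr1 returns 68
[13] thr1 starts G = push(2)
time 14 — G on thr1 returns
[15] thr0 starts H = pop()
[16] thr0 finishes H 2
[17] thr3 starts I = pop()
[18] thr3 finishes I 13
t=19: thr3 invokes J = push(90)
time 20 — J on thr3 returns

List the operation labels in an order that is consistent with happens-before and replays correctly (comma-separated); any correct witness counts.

A, C, B, E, D, F, G, H, I, J

step 1: A push(47) — stack <47>
step 2: C pop() → 47 — stack <>
step 3: B push(69) — stack <69>
step 4: E push(13) — stack <69,13>
step 5: D push(68) — stack <69,13,68>
step 6: F pop() → 68 — stack <69,13>
step 7: G push(2) — stack <69,13,2>
step 8: H pop() → 2 — stack <69,13>
step 9: I pop() → 13 — stack <69>
step 10: J push(90) — stack <69,90>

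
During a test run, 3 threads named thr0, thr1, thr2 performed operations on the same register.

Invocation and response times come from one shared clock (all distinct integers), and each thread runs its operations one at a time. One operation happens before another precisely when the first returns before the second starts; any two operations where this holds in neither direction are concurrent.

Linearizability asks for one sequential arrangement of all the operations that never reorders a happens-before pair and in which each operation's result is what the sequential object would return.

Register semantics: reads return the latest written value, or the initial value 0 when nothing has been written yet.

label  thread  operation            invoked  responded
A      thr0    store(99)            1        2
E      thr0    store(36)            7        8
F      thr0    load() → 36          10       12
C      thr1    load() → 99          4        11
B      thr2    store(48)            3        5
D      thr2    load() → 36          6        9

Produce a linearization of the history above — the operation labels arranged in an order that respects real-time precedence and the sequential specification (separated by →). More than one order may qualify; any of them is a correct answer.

step 1: A store(99) — value 99
step 2: C load() → 99 — value 99
step 3: B store(48) — value 48
step 4: E store(36) — value 36
step 5: D load() → 36 — value 36
step 6: F load() → 36 — value 36

A → C → B → E → D → F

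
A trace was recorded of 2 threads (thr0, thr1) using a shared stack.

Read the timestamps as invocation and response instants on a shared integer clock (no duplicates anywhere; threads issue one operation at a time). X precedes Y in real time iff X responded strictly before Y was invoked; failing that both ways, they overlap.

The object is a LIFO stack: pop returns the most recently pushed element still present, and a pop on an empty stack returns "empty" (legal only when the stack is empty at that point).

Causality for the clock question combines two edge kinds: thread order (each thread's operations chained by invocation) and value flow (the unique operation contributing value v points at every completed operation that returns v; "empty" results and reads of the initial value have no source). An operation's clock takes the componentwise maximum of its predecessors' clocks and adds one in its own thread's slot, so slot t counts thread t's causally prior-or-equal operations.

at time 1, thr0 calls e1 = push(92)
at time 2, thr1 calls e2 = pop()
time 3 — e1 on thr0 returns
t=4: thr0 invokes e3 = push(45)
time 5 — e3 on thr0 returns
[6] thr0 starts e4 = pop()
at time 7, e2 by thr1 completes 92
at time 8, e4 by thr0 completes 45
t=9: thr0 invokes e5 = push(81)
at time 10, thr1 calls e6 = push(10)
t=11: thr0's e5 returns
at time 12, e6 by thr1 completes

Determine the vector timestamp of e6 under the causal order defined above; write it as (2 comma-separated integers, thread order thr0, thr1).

VC(e1, invoked at 1): no causal predecessors; +1 on thr0 → (1, 0)
e2, invoked 2, takes VC(e1)=(1, 0) under max, adds 1 for thr1 → (1, 1)
e3, invoked 4, takes VC(e1)=(1, 0) under max, adds 1 for thr0 → (2, 0)
e6, invoked 10, takes VC(e2)=(1, 1) under max, adds 1 for thr1 → (1, 2)
e4, invoked 6, takes VC(e3)=(2, 0) under max, adds 1 for thr0 → (3, 0)
e5, invoked 9, takes VC(e4)=(3, 0) under max, adds 1 for thr0 → (4, 0)
target: VC(e6) = (1, 2)

(1, 2)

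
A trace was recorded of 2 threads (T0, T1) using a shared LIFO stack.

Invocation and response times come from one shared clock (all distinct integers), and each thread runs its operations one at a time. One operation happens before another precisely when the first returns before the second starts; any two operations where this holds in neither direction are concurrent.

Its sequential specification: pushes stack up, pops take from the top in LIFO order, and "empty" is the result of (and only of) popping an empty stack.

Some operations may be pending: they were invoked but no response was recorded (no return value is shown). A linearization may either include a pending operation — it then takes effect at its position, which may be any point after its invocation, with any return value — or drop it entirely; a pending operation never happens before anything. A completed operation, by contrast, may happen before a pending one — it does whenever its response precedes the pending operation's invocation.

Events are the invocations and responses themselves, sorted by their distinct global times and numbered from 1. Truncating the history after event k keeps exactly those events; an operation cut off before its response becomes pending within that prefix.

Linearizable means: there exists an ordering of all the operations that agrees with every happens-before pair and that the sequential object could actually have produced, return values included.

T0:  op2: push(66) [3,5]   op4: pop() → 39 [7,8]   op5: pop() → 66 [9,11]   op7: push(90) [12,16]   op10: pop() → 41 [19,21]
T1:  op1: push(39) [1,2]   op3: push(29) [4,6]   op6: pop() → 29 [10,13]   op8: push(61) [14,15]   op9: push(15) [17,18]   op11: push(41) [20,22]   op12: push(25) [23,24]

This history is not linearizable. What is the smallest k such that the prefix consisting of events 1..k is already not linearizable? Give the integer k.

8

events 1..7 are still linearizable — one witness is op1, op2, op3:
1. op1 push(39), leaving stack <39>
2. op2 push(66), leaving stack <39,66>
3. op3 push(29), leaving stack <39,66,29>
at event 8 (op4's time-8 response) nothing linearizes any more
e.g. op1, op2, op3, op4: illegal at step 4, since op4 pop() → 39 cannot apply there
e.g. op1, op3, op2, op4: illegal at step 4, since op4 pop() → 39 cannot apply there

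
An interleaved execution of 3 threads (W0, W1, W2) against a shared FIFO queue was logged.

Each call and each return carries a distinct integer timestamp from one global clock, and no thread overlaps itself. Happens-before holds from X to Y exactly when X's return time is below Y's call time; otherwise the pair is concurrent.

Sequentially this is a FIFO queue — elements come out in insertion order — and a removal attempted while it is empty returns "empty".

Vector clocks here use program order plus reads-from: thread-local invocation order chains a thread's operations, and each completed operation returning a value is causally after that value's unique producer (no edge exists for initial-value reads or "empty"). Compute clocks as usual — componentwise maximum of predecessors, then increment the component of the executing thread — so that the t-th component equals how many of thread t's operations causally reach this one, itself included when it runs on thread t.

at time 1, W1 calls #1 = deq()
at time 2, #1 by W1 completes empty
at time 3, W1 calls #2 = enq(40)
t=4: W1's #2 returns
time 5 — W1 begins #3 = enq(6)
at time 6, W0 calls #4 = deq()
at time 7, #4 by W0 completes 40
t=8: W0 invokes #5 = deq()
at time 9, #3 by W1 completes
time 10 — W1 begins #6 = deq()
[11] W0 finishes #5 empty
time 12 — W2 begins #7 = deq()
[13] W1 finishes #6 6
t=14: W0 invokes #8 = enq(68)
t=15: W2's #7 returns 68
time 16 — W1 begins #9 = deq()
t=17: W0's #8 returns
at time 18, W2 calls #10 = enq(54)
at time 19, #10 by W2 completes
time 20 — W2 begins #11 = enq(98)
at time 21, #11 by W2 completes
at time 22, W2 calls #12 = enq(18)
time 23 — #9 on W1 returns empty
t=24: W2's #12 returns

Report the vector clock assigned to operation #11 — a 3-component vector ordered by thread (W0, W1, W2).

root op #1, invoked 1: fresh clock plus W1's own tick → (0, 1, 0)
VC(#2, invoked at 3): max of VC(#1)=(0, 1, 0), then +1 on thread W1 → (0, 2, 0)
VC(#3, invoked at 5): max of VC(#2)=(0, 2, 0), then +1 on thread W1 → (0, 3, 0)
VC(#4, invoked at 6): max of VC(#2)=(0, 2, 0), then +1 on thread W0 → (1, 2, 0)
VC(#6, invoked at 10): max of VC(#3)=(0, 3, 0), then +1 on thread W1 → (0, 4, 0)
VC(#5, invoked at 8): max of VC(#4)=(1, 2, 0), then +1 on thread W0 → (2, 2, 0)
VC(#9, invoked at 16): max of VC(#6)=(0, 4, 0), then +1 on thread W1 → (0, 5, 0)
VC(#8, invoked at 14): max of VC(#5)=(2, 2, 0), then +1 on thread W0 → (3, 2, 0)
VC(#7, invoked at 12): max of VC(#8)=(3, 2, 0), then +1 on thread W2 → (3, 2, 1)
VC(#10, invoked at 18): max of VC(#7)=(3, 2, 1), then +1 on thread W2 → (3, 2, 2)
VC(#11, invoked at 20): max of VC(#10)=(3, 2, 2), then +1 on thread W2 → (3, 2, 3)
VC(#12, invoked at 22): max of VC(#11)=(3, 2, 3), then +1 on thread W2 → (3, 2, 4)
target: VC(#11) = (3, 2, 3)

(3, 2, 3)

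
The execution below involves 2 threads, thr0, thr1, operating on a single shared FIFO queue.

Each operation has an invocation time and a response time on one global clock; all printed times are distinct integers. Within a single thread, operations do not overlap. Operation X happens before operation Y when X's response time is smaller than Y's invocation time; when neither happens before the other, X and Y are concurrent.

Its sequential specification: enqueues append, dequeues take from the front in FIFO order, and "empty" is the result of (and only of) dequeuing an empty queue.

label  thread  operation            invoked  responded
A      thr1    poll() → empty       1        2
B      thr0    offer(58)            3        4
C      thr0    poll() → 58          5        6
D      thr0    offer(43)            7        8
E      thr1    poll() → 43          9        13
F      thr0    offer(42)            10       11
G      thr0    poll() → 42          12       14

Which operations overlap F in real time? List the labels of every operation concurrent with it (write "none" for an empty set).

F runs from 10 to 11; window-overlapping ops are concurrent
A [1,2]: before
B [3,4]: before
C [5,6]: before
D [7,8]: before
E [9,13]: concurrent
G [12,14]: after

E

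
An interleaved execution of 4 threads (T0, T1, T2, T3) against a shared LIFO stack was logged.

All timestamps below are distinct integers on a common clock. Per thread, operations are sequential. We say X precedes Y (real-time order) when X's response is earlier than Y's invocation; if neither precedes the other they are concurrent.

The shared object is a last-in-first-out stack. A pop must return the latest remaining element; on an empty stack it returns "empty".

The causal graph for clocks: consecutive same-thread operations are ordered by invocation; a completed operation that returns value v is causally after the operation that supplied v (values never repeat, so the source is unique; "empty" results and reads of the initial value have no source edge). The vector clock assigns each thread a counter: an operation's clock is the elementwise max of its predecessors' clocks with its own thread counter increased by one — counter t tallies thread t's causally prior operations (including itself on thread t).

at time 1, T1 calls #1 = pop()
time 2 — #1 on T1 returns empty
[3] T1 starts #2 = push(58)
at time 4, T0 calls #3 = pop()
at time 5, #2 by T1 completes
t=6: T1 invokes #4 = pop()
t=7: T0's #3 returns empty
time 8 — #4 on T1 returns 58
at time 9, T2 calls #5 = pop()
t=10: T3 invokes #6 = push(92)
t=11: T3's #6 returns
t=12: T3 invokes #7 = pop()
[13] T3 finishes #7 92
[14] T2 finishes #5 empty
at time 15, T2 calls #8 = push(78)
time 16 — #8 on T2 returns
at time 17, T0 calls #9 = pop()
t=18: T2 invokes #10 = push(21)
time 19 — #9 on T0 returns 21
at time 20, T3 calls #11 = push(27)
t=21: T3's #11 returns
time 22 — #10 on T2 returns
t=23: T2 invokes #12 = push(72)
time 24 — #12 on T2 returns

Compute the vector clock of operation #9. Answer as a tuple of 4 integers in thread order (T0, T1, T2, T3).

invoked at 10, #6 has no predecessors; its own T3 bump gives (0, 0, 0, 1)
invoked at 9, #5 has no predecessors; its own T2 bump gives (0, 0, 1, 0)
invoked at 1, #1 has no predecessors; its own T1 bump gives (0, 1, 0, 0)
invoked at 4, #3 has no predecessors; its own T0 bump gives (1, 0, 0, 0)
#7, invoked 12, takes VC(#6)=(0, 0, 0, 1) under max, adds 1 for T3 → (0, 0, 0, 2)
#8, invoked 15, takes VC(#5)=(0, 0, 1, 0) under max, adds 1 for T2 → (0, 0, 2, 0)
#2, invoked 3, takes VC(#1)=(0, 1, 0, 0) under max, adds 1 for T1 → (0, 2, 0, 0)
#11, invoked 20, takes VC(#7)=(0, 0, 0, 2) under max, adds 1 for T3 → (0, 0, 0, 3)
#10, invoked 18, takes VC(#8)=(0, 0, 2, 0) under max, adds 1 for T2 → (0, 0, 3, 0)
#4, invoked 6, takes VC(#2)=(0, 2, 0, 0) under max, adds 1 for T1 → (0, 3, 0, 0)
#12, invoked 23, takes VC(#10)=(0, 0, 3, 0) under max, adds 1 for T2 → (0, 0, 4, 0)
#9, invoked 17, takes VC(#3)=(1, 0, 0, 0), VC(#10)=(0, 0, 3, 0) under max, adds 1 for T0 → (2, 0, 3, 0)
target: VC(#9) = (2, 0, 3, 0)

(2, 0, 3, 0)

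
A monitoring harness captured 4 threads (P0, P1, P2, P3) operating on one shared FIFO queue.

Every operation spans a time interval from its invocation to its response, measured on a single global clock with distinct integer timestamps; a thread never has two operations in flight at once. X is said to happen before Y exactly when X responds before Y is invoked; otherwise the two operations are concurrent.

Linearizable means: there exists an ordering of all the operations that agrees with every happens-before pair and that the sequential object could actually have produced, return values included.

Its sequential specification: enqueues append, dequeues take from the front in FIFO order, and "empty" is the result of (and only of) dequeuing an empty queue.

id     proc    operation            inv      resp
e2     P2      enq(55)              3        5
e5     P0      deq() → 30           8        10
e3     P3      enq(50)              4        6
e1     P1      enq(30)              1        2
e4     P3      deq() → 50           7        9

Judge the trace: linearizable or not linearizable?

one valid linearization: e1, e3, e2, e5, e4
1. e1 enq(30), leaving queue <30>
2. e3 enq(50), leaving queue <30,50>
3. e2 enq(55), leaving queue <30,50,55>
4. e5 deq() → 30, leaving queue <50,55>
5. e4 deq() → 50, leaving queue <55>

linearizable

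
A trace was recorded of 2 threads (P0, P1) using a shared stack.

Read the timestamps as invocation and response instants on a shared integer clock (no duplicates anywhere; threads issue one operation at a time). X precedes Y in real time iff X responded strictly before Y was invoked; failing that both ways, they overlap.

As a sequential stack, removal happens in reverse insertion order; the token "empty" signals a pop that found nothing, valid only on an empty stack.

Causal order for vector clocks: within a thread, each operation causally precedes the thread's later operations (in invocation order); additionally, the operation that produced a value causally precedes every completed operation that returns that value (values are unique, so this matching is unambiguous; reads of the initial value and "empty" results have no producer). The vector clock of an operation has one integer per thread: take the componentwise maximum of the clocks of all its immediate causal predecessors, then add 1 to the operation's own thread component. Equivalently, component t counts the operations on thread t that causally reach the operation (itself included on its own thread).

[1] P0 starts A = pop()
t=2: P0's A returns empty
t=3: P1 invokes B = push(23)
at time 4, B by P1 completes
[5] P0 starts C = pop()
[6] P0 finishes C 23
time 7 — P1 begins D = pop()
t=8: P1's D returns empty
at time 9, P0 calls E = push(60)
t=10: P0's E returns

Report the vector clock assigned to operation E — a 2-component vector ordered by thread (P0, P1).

(3, 1)

invoked at 3, B has no predecessors; its own P1 bump gives (0, 1)
invoked at 1, A has no predecessors; its own P0 bump gives (1, 0)
from VC(B)=(0, 1), D (invoked 7) maxes components and bumps P1 → (0, 2)
from VC(A)=(1, 0), VC(B)=(0, 1), C (invoked 5) maxes components and bumps P0 → (2, 1)
from VC(C)=(2, 1), E (invoked 9) maxes components and bumps P0 → (3, 1)
target: VC(E) = (3, 1)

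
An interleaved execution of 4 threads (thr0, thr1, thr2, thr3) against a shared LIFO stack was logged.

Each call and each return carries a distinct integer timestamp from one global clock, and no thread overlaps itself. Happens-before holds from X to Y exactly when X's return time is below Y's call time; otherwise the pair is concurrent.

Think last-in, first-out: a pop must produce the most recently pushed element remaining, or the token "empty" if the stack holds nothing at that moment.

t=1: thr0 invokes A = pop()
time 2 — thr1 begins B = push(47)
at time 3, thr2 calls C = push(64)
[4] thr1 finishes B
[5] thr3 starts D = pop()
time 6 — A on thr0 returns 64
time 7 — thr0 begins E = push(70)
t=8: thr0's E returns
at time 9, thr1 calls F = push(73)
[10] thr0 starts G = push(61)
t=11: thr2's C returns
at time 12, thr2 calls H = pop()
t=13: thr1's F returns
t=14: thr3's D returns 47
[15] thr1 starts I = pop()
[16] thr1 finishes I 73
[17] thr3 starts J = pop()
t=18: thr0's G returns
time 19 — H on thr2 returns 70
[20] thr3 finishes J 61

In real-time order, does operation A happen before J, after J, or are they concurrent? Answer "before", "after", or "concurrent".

A spans [1,6], J spans [17,20]
resp(A)=6 < inv(J)=17

before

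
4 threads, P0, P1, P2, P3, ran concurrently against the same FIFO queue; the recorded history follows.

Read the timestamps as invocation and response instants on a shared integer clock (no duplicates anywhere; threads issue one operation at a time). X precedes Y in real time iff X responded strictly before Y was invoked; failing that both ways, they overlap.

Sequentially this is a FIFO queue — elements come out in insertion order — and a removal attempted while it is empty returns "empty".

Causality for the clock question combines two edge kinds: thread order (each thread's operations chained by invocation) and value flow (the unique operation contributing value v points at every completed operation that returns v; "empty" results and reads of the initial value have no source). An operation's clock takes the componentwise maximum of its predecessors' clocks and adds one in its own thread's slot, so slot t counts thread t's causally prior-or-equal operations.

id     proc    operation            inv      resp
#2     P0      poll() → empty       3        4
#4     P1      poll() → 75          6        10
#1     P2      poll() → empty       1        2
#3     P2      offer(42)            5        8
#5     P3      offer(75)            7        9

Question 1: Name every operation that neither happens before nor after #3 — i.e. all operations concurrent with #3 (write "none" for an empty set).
#4, #5

#3 spans [5,8]: anything still running between times 5 and 8 counts as concurrent
#1 [1,2]: before
#2 [3,4]: before
#4 [6,10]: concurrent
#5 [7,9]: concurrent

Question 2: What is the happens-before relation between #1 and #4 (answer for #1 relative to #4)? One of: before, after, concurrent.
before

#1 spans [1,2], #4 spans [6,10]
resp(#1)=2 < inv(#4)=6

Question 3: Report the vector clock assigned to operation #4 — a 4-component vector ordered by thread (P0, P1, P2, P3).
(0, 1, 0, 1)

VC(#5, invoked at 7): no causal predecessors; +1 on P3 → (0, 0, 0, 1)
VC(#1, invoked at 1): no causal predecessors; +1 on P2 → (0, 0, 1, 0)
VC(#2, invoked at 3): no causal predecessors; +1 on P0 → (1, 0, 0, 0)
from VC(#1)=(0, 0, 1, 0), #3 (invoked 5) maxes components and bumps P2 → (0, 0, 2, 0)
from VC(#5)=(0, 0, 0, 1), #4 (invoked 6) maxes components and bumps P1 → (0, 1, 0, 1)
target: VC(#4) = (0, 1, 0, 1)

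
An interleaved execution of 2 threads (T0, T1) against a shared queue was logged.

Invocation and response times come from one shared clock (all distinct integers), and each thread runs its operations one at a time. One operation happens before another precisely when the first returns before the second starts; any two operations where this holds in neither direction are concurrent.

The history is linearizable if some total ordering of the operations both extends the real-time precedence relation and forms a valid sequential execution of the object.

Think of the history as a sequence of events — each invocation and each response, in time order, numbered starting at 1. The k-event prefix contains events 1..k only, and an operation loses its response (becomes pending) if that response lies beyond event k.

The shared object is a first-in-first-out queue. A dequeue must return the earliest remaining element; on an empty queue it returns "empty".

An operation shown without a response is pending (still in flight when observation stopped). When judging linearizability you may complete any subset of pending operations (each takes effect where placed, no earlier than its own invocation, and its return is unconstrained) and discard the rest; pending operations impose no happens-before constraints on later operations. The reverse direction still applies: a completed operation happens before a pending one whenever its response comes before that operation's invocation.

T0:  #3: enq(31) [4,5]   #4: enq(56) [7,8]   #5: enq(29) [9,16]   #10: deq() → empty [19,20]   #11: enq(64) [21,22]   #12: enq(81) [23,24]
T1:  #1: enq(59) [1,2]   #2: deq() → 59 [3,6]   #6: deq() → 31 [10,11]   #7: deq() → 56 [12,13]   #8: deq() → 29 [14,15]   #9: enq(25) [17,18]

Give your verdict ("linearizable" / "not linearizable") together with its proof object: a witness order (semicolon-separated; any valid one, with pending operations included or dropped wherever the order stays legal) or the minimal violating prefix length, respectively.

cut after 19 events: linearizable; cut after 20 events (#10 responds, time 20): not linearizable
every one of the 8 real-time-consistent orders over 10 completed queue ops fails the sequential spec
one such order, #1, #2, #3, #4, #5, #6, #7, #8, #9, #10, breaks at step 10 where #10 deq() → empty is illegal
one such order, #1, #2, #3, #4, #6, #5, #7, #8, #9, #10, breaks at step 10 where #10 deq() → empty is illegal

not linearizable — minimal violating prefix: 20 events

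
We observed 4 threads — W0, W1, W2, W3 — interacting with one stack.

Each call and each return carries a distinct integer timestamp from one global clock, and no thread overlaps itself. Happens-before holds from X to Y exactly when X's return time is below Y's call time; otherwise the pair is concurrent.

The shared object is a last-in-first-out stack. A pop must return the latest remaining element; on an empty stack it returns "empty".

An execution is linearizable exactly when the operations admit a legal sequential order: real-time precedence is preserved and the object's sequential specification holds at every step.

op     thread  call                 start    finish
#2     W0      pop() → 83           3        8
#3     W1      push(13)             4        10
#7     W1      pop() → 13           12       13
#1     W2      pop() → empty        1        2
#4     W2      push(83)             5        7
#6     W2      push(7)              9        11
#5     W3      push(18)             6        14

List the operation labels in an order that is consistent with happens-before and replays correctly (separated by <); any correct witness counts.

#1 < #4 < #2 < #5 < #6 < #3 < #7

after step 1 (#1 pop() → empty): stack <>
after step 2 (#4 push(83)): stack <83>
after step 3 (#2 pop() → 83): stack <>
after step 4 (#5 push(18)): stack <18>
after step 5 (#6 push(7)): stack <18,7>
after step 6 (#3 push(13)): stack <18,7,13>
after step 7 (#7 pop() → 13): stack <18,7>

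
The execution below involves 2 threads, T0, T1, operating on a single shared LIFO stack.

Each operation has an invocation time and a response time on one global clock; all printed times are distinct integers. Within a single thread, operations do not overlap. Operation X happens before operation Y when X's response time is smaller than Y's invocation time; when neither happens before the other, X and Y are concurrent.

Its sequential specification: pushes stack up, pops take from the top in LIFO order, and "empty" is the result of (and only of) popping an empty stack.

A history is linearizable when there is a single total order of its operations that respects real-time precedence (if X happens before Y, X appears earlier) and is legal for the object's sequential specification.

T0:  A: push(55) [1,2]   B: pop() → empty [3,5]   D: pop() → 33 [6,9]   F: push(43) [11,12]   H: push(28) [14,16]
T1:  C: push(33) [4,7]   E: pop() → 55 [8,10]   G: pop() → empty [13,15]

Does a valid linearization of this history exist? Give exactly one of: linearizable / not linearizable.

through event 4 a valid linearization exists; event 5 (B responding at time 5) ends that
the completed operations (2 total) allow one real-time order; the LIFO stack replay rejects it
including or dropping the 1 pending operation (C) in any combination fails
take A, B (pending dropped): step 2 already fails, because B pop() → empty cannot occur there

not linearizable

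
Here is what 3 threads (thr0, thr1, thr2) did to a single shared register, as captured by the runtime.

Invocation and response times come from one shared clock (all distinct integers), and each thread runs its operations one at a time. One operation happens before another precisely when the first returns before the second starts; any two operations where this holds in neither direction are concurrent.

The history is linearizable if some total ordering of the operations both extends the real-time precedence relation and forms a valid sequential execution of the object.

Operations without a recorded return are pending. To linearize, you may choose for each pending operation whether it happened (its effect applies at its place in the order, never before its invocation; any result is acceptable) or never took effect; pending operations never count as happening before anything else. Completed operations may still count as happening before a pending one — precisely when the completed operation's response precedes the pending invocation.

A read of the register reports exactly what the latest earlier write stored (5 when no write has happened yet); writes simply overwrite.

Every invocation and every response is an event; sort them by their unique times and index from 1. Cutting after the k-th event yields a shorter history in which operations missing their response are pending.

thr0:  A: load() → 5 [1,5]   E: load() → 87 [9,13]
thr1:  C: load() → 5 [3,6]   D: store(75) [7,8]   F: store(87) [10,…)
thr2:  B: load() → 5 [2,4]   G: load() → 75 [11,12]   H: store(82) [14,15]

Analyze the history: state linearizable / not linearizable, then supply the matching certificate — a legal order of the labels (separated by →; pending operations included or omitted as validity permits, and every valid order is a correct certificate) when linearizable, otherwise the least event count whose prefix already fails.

linearizable — witness: A → B → C → D → G → F → E → H

step 1: A load() → 5 — value 5
step 2: B load() → 5 — value 5
step 3: C load() → 5 — value 5
step 4: D store(75) — value 75
step 5: G load() → 75 — value 75
step 6: F store(87) (pending, included) — value 87
step 7: E load() → 87 — value 87
step 8: H store(82) — value 82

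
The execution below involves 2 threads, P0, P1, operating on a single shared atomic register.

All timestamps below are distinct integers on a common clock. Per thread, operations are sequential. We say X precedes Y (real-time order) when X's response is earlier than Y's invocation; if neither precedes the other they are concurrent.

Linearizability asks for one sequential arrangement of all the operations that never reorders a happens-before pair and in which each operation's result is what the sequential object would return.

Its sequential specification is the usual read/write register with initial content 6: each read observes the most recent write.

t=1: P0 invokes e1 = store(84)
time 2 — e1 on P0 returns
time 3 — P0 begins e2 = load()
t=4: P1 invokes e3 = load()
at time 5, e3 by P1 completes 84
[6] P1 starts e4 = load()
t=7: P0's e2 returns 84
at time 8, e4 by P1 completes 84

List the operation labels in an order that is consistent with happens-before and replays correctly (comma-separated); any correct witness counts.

step 1: e1 store(84) — value 84
step 2: e2 load() → 84 — value 84
step 3: e3 load() → 84 — value 84
step 4: e4 load() → 84 — value 84

e1, e2, e3, e4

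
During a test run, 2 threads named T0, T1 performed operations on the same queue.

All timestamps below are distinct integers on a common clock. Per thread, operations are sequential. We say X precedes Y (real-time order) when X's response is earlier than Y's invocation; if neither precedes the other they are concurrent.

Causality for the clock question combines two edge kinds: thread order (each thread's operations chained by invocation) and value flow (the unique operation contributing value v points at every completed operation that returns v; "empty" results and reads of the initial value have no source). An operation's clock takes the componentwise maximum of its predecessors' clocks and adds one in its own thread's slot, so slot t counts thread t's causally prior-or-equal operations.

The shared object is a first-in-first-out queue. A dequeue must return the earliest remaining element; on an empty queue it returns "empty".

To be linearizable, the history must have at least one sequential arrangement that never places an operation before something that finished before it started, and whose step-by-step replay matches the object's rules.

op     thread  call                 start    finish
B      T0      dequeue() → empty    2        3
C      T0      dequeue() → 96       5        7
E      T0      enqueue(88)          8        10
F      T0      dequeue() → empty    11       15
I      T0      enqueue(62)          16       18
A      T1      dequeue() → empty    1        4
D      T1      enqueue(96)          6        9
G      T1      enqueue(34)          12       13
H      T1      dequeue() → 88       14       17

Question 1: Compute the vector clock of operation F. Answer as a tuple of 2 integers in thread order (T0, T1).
(4, 2)

no predecessors for A (invoked 1): T1 increments from zero → (0, 1)
no predecessors for B (invoked 2): T0 increments from zero → (1, 0)
VC(D, invoked at 6): max of VC(A)=(0, 1), then +1 on thread T1 → (0, 2)
VC(G, invoked at 12): max of VC(D)=(0, 2), then +1 on thread T1 → (0, 3)
VC(C, invoked at 5): max of VC(B)=(1, 0), VC(D)=(0, 2), then +1 on thread T0 → (2, 2)
VC(E, invoked at 8): max of VC(C)=(2, 2), then +1 on thread T0 → (3, 2)
VC(F, invoked at 11): max of VC(E)=(3, 2), then +1 on thread T0 → (4, 2)
VC(H, invoked at 14): max of VC(E)=(3, 2), VC(G)=(0, 3), then +1 on thread T1 → (3, 4)
VC(I, invoked at 16): max of VC(F)=(4, 2), then +1 on thread T0 → (5, 2)
target: VC(F) = (4, 2)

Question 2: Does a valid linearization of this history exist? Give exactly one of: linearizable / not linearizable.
not linearizable

already the first 15 events (up to F's response at time 15) admit no linearization; the first 14 still do
7 completed operations, 12 real-time-consistent orders — every queue replay fails
no completion choice of the 1 pending operation (H) rescues it — every subset was tried
one such order, A, B, C, D, E, F, G (pending dropped), breaks at step 3 where C dequeue() → 96 is illegal
one such order, A, B, C, D, E, G, F (pending dropped), breaks at step 3 where C dequeue() → 96 is illegal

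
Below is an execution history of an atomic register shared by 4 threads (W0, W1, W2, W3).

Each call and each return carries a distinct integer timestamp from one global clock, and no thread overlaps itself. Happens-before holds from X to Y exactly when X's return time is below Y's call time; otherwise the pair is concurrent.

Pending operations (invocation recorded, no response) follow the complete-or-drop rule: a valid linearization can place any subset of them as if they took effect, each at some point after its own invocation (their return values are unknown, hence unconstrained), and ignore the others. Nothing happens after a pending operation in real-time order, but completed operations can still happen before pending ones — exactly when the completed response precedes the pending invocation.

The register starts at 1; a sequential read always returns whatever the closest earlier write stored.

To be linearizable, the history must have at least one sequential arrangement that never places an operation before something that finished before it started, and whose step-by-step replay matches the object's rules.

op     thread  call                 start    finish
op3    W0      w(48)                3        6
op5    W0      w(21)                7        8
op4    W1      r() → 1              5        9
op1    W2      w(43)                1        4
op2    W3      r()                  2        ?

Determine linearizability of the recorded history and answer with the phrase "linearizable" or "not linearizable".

not linearizable

prefix check: 1..8 passes, 1..9 fails once op4's time-9 response joins
every one of the 5 real-time-consistent orders over 4 completed atomic register ops fails the sequential spec
completion choices over the 1 pending operation (op2) were checked; none helps
e.g. op1, op3, op4, op5 (pending dropped): illegal at step 3, since op4 r() → 1 cannot apply there
e.g. op1, op3, op5, op4 (pending dropped): illegal at step 4, since op4 r() → 1 cannot apply there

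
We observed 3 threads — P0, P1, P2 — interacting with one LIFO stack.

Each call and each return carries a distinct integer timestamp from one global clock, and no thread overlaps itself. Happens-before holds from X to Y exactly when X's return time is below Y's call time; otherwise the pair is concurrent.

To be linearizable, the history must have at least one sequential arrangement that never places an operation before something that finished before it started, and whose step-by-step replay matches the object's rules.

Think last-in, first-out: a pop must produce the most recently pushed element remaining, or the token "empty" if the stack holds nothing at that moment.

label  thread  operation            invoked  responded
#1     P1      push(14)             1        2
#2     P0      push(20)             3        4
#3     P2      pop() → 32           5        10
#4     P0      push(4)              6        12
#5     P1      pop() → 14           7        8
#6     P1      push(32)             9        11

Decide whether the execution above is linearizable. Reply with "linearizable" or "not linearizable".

the violation lands at event 10, #3's response at time 10: events 1..9 linearize, events 1..10 do not
2 orders of the 4 completed LIFO stack ops respect real time; none is legal
every completion of the 2 pending operations (#4, #6) was checked; none linearizes
for example #1, #2, #3, #5 (pending dropped) fails at step 3: #3 pop() → 32 is not legal there
for example #1, #2, #5, #3 (pending dropped) fails at step 3: #5 pop() → 14 is not legal there

not linearizable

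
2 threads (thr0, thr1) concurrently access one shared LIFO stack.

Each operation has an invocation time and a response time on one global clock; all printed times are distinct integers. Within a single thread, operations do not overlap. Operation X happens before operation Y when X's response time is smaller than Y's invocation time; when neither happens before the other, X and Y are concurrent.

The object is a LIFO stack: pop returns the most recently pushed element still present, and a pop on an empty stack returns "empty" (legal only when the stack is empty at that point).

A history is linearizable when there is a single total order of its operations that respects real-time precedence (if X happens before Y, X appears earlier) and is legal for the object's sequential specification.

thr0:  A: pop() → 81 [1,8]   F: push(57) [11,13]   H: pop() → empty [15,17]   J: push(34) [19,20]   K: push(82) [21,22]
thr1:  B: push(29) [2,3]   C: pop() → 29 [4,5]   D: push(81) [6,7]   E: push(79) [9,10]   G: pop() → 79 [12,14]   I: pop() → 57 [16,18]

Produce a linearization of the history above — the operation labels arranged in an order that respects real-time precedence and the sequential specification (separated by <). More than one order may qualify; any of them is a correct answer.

1. B push(29), leaving stack <29>
2. C pop() → 29, leaving stack <>
3. D push(81), leaving stack <81>
4. A pop() → 81, leaving stack <>
5. E push(79), leaving stack <79>
6. G pop() → 79, leaving stack <>
7. F push(57), leaving stack <57>
8. I pop() → 57, leaving stack <>
9. H pop() → empty, leaving stack <>
10. J push(34), leaving stack <34>
11. K push(82), leaving stack <34,82>

B < C < D < A < E < G < F < I < H < J < K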